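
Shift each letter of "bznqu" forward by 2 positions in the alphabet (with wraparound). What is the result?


Input: 'bznqu', shift = 2
Operation: for each letter, (position + 2) mod 26
Mapping: 'b'(1+2=3)->'d', 'z'(25+2=27, 27 mod 26=1)->'b', 'n'(13+2=15)->'p', 'q'(16+2=18)->'s', 'u'(20+2=22)->'w'
Result: dbpsw


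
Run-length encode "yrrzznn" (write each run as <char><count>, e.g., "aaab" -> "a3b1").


Input: 'yrrzznn'
Operation: identify consecutive runs
Runs: 'y' -> y1, 'rr' -> r2, 'zz' -> z2, 'nn' -> n2
Encoded: y1r2z2n2


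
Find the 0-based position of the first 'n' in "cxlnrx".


Input string: 'cxlnrx'
Target: 'n'
Scanning left to right: s[0]='c', s[1]='x', s[2]='l', s[3]='n'
First match at index: 3


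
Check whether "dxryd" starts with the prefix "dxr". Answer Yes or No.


Input string: 'dxryd'
Prefix to check: 'dxr'
First 3 characters of input: 'dxr'
Match: True
Result: Yes


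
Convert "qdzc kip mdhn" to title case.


Input string: 'qdzc kip mdhn'
Operation: capitalize first letter of each word
Word transformations: 'qdzc'->'Qdzc', 'kip'->'Kip', 'mdhn'->'Mdhn'
Result: Qdzc Kip Mdhn


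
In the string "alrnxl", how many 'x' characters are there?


Input string: 'alrnxl'
Target character: 'x'
Scan each position: s[4]='x'
Matches found at indices: 4
Total: 1


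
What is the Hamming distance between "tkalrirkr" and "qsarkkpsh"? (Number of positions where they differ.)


String 1: 'tkalrirkr'
String 2: 'qsarkkpsh'
Compare each position: pos 0: 't'!='q', pos 1: 'k'!='s', pos 2: 'a'=='a', pos 3: 'l'!='r', pos 4: 'r'!='k', pos 5: 'i'!='k', pos 6: 'r'!='p', pos 7: 'k'!='s', pos 8: 'r'!='h'
Differing positions: 8
Hamming distance: 8


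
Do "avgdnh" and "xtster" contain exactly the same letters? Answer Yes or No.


String 1: 'avgdnh' -> sorted: 'adghnv'
String 2: 'xtster' -> sorted: 'ersttx'
Compare sorted forms: 'adghnv' != 'ersttx'
Anagram: No


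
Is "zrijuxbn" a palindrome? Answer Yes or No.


Input string: 'zrijuxbn'
Reversed: 'nbxujirz'
Compare pairs: s[0]='z' vs s[7]='n' (mismatch), s[1]='r' vs s[6]='b' (mismatch), s[2]='i' vs s[5]='x' (mismatch), s[3]='j' vs s[4]='u' (mismatch)
Palindrome: No


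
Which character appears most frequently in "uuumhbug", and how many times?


Input: 'uuumhbug'
Operation: tally each character
Counts: 'b':1, 'g':1, 'h':1, 'm':1, 'u':4
Maximum: 'u' appears 4 times


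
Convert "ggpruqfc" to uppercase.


Input string: 'ggpruqfc'
Operation: convert each letter to uppercase
Mapping: 'g'->'G', 'g'->'G', 'p'->'P', 'r'->'R', 'u'->'U', 'q'->'Q', 'f'->'F', 'c'->'C'
Result: GGPRUQFC


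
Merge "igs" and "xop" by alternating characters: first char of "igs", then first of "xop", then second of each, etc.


String 1: 'igs'
String 2: 'xop'
Operation: alternate characters
Pairs: 'i'+'x', 'g'+'o', 's'+'p'
Result: ixgosp


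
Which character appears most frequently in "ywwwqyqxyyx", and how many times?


Input: 'ywwwqyqxyyx'
Operation: tally each character
Counts: 'q':2, 'w':3, 'x':2, 'y':4
Maximum: 'y' appears 4 times


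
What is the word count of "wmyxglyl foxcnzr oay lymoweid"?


Input string: 'wmyxglyl foxcnzr oay lymoweid'
Operation: split by spaces
Words found: 'wmyxglyl', 'foxcnzr', 'oay', 'lymoweid'
Word count: 4


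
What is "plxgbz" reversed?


Input string: 'plxgbz'
Operation: reverse character order
Original order: 'p' -> 'l' -> 'x' -> 'g' -> 'b' -> 'z'
Reversed order: 'z' -> 'b' -> 'g' -> 'x' -> 'l' -> 'p'
Result: zbgxlp


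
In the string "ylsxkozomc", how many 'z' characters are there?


Input string: 'ylsxkozomc'
Target character: 'z'
Scan each position: s[6]='z'
Matches found at indices: 6
Total: 1


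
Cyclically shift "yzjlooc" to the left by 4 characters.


Input: 'yzjlooc', shift = 4
Operation: split at index 4 and swap parts
Front part s[0:4] = 'yzjl'
Back part s[4:] = 'ooc'
Rotated = back + front = 'ooc' + 'yzjl'
Result: oocyzjl


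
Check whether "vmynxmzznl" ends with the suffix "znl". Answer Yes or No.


Input string: 'vmynxmzznl'
Suffix to check: 'znl'
Last 3 characters of input: 'znl'
Match: True
Result: Yes


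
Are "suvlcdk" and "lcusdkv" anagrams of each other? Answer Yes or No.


String 1: 'suvlcdk' -> sorted: 'cdklsuv'
String 2: 'lcusdkv' -> sorted: 'cdklsuv'
Compare sorted forms: 'cdklsuv' == 'cdklsuv'
Anagram: Yes


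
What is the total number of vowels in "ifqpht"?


Input string: 'ifqpht'
Operation: count vowels (a, e, i, o, u)
Scan: s[0]='i' (vowel), s[1]='f', s[2]='q', s[3]='p', s[4]='h', s[5]='t'
Vowels found: 1
Result: 1


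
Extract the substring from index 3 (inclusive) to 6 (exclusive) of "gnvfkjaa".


Input string: 'gnvfkjaa'
Operation: slice [3:6]
Extract characters: s[3]='f', s[4]='k', s[5]='j'
Result: fkj


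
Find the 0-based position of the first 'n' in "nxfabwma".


Input string: 'nxfabwma'
Target: 'n'
Scanning left to right: s[0]='n'
First match at index: 0


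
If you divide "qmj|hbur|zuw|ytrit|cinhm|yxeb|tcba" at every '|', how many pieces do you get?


Input string: 'qmj|hbur|zuw|ytrit|cinhm|yxeb|tcba'
Delimiter: '|'
Split result: 'qmj', 'hbur', 'zuw', 'ytrit', 'cinhm', 'yxeb', 'tcba'
Number of parts: 7


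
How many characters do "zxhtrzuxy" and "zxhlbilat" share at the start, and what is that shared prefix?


String 1: 'zxhtrzuxy'
String 2: 'zxhlbilat'
Compare position by position:
pos 0: 'z' vs 'z' match
pos 1: 'x' vs 'x' match
pos 2: 'h' vs 'h' match
pos 3: 't' vs 'l' differ -> stop
Longest common prefix: "zxh" (length 3)


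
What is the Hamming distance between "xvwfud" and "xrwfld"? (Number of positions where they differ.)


String 1: 'xvwfud'
String 2: 'xrwfld'
Compare each position: pos 0: 'x'=='x', pos 1: 'v'!='r', pos 2: 'w'=='w', pos 3: 'f'=='f', pos 4: 'u'!='l', pos 5: 'd'=='d'
Differing positions: 2
Hamming distance: 2


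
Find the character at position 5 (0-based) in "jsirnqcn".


Input string: 'jsirnqcn'
Operation: get character at index 5
Index mapping: s[0]='j', s[1]='s', s[2]='i', s[3]='r', s[4]='n', s[5]='q'
Result: 'q'


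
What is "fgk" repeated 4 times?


Input string: 'fgk'
Operation: repeat 4 times
Concatenation: 'fgk' + 'fgk' + 'fgk' + 'fgk'
Result: fgkfgkfgkfgk


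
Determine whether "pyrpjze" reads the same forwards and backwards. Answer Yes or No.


Input string: 'pyrpjze'
Reversed: 'ezjpryp'
Compare pairs: s[0]='p' vs s[6]='e' (mismatch), s[1]='y' vs s[5]='z' (mismatch), s[2]='r' vs s[4]='j' (mismatch)
Palindrome: No


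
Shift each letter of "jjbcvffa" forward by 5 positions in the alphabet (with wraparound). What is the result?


Input: 'jjbcvffa', shift = 5
Operation: for each letter, (position + 5) mod 26
Mapping: 'j'(9+5=14)->'o', 'j'(9+5=14)->'o', 'b'(1+5=6)->'g', 'c'(2+5=7)->'h', 'v'(21+5=26, 26 mod 26=0)->'a', 'f'(5+5=10)->'k', 'f'(5+5=10)->'k', 'a'(0+5=5)->'f'
Result: ooghakkf


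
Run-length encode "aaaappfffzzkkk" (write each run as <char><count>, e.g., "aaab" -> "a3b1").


Input: 'aaaappfffzzkkk'
Operation: identify consecutive runs
Runs: 'aaaa' -> a4, 'pp' -> p2, 'fff' -> f3, 'zz' -> z2, 'kkk' -> k3
Encoded: a4p2f3z2k3


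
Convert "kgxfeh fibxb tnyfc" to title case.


Input string: 'kgxfeh fibxb tnyfc'
Operation: capitalize first letter of each word
Word transformations: 'kgxfeh'->'Kgxfeh', 'fibxb'->'Fibxb', 'tnyfc'->'Tnyfc'
Result: Kgxfeh Fibxb Tnyfc


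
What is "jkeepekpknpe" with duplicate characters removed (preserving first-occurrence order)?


Input: 'jkeepekpknpe'
Operation: keep first occurrence of each character
Scan: s[0]='j' new -> keep; s[1]='k' new -> keep; s[2]='e' new -> keep; s[3]='e' seen -> skip; s[4]='p' new -> keep; s[5]='e' seen -> skip; s[6]='k' seen -> skip; s[7]='p' seen -> skip; s[8]='k' seen -> skip; s[9]='n' new -> keep; s[10]='p' seen -> skip; s[11]='e' seen -> skip
Result: jkepn


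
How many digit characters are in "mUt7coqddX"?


Input string: 'mUt7coqddX'
Operation: count digit characters (0-9)
Scan: 'm', 'U', 't', '7'(digit), 'c', 'o', 'q', 'd', 'd', 'X'
Digits found: 1
Result: 1


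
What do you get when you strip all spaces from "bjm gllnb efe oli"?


Input string: 'bjm gllnb efe oli'
Operation: remove all spaces
Words: 'bjm', 'gllnb', 'efe', 'oli'
Join without spaces: bjmgllnbefeoli


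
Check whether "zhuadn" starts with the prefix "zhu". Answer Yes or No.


Input string: 'zhuadn'
Prefix to check: 'zhu'
First 3 characters of input: 'zhu'
Match: True
Result: Yes


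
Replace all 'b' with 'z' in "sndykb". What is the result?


Input string: 'sndykb'
Operation: replace 'b' with 'z'
Positions of 'b': 5
After replacement: sndykz


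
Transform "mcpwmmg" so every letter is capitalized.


Input string: 'mcpwmmg'
Operation: convert each letter to uppercase
Mapping: 'm'->'M', 'c'->'C', 'p'->'P', 'w'->'W', 'm'->'M', 'm'->'M', 'g'->'G'
Result: MCPWMMG


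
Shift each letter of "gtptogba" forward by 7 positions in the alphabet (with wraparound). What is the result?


Input: 'gtptogba', shift = 7
Operation: for each letter, (position + 7) mod 26
Mapping: 'g'(6+7=13)->'n', 't'(19+7=26, 26 mod 26=0)->'a', 'p'(15+7=22)->'w', 't'(19+7=26, 26 mod 26=0)->'a', 'o'(14+7=21)->'v', 'g'(6+7=13)->'n', 'b'(1+7=8)->'i', 'a'(0+7=7)->'h'
Result: nawavnih


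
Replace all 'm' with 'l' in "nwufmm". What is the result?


Input string: 'nwufmm'
Operation: replace 'm' with 'l'
Positions of 'm': 4, 5
After replacement: nwufll


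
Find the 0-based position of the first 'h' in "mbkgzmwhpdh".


Input string: 'mbkgzmwhpdh'
Target: 'h'
Scanning left to right: s[0]='m', s[1]='b', s[2]='k', s[3]='g', s[4]='z', s[5]='m', s[6]='w', s[7]='h'
First match at index: 7


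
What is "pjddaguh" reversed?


Input string: 'pjddaguh'
Operation: reverse character order
Original order: 'p' -> 'j' -> 'd' -> 'd' -> 'a' -> 'g' -> 'u' -> 'h'
Reversed order: 'h' -> 'u' -> 'g' -> 'a' -> 'd' -> 'd' -> 'j' -> 'p'
Result: hugaddjp


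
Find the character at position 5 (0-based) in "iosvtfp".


Input string: 'iosvtfp'
Operation: get character at index 5
Index mapping: s[0]='i', s[1]='o', s[2]='s', s[3]='v', s[4]='t', s[5]='f'
Result: 'f'


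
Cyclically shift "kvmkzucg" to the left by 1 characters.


Input: 'kvmkzucg', shift = 1
Operation: split at index 1 and swap parts
Front part s[0:1] = 'k'
Back part s[1:] = 'vmkzucg'
Rotated = back + front = 'vmkzucg' + 'k'
Result: vmkzucgk


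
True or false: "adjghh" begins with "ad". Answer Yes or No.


Input string: 'adjghh'
Prefix to check: 'ad'
First 2 characters of input: 'ad'
Match: True
Result: Yes


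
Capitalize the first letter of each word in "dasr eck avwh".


Input string: 'dasr eck avwh'
Operation: capitalize first letter of each word
Word transformations: 'dasr'->'Dasr', 'eck'->'Eck', 'avwh'->'Avwh'
Result: Dasr Eck Avwh


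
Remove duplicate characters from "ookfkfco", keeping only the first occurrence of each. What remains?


Input: 'ookfkfco'
Operation: keep first occurrence of each character
Scan: s[0]='o' new -> keep; s[1]='o' seen -> skip; s[2]='k' new -> keep; s[3]='f' new -> keep; s[4]='k' seen -> skip; s[5]='f' seen -> skip; s[6]='c' new -> keep; s[7]='o' seen -> skip
Result: okfc


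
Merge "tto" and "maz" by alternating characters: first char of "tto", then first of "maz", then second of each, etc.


String 1: 'tto'
String 2: 'maz'
Operation: alternate characters
Pairs: 't'+'m', 't'+'a', 'o'+'z'
Result: tmtaoz


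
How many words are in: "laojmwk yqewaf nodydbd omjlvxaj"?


Input string: 'laojmwk yqewaf nodydbd omjlvxaj'
Operation: split by spaces
Words found: 'laojmwk', 'yqewaf', 'nodydbd', 'omjlvxaj'
Word count: 4


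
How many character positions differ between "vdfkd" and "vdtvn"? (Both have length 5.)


String 1: 'vdfkd'
String 2: 'vdtvn'
Compare each position: pos 0: 'v'=='v', pos 1: 'd'=='d', pos 2: 'f'!='t', pos 3: 'k'!='v', pos 4: 'd'!='n'
Differing positions: 3
Hamming distance: 3


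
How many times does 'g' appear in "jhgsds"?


Input string: 'jhgsds'
Target character: 'g'
Scan each position: s[2]='g'
Matches found at indices: 2
Total: 1


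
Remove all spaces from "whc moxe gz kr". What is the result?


Input string: 'whc moxe gz kr'
Operation: remove all spaces
Words: 'whc', 'moxe', 'gz', 'kr'
Join without spaces: whcmoxegzkr


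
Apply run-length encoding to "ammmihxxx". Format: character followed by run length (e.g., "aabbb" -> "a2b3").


Input: 'ammmihxxx'
Operation: identify consecutive runs
Runs: 'a' -> a1, 'mmm' -> m3, 'i' -> i1, 'h' -> h1, 'xxx' -> x3
Encoded: a1m3i1h1x3


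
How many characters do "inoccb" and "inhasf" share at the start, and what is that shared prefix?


String 1: 'inoccb'
String 2: 'inhasf'
Compare position by position:
pos 0: 'i' vs 'i' match
pos 1: 'n' vs 'n' match
pos 2: 'o' vs 'h' differ -> stop
Longest common prefix: "in" (length 2)


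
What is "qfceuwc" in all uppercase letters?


Input string: 'qfceuwc'
Operation: convert each letter to uppercase
Mapping: 'q'->'Q', 'f'->'F', 'c'->'C', 'e'->'E', 'u'->'U', 'w'->'W', 'c'->'C'
Result: QFCEUWC


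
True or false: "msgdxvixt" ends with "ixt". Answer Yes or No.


Input string: 'msgdxvixt'
Suffix to check: 'ixt'
Last 3 characters of input: 'ixt'
Match: True
Result: Yes


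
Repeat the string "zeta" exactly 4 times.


Input string: 'zeta'
Operation: repeat 4 times
Concatenation: 'zeta' + 'zeta' + 'zeta' + 'zeta'
Result: zetazetazetazeta


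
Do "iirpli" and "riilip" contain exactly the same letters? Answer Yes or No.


String 1: 'iirpli' -> sorted: 'iiilpr'
String 2: 'riilip' -> sorted: 'iiilpr'
Compare sorted forms: 'iiilpr' == 'iiilpr'
Anagram: Yes


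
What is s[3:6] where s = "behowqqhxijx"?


Input string: 'behowqqhxijx'
Operation: slice [3:6]
Extract characters: s[3]='o', s[4]='w', s[5]='q'
Result: owq


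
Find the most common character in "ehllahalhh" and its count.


Input: 'ehllahalhh'
Operation: tally each character
Counts: 'a':2, 'e':1, 'h':4, 'l':3
Maximum: 'h' appears 4 times


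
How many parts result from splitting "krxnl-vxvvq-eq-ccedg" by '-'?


Input string: 'krxnl-vxvvq-eq-ccedg'
Delimiter: '-'
Split result: 'krxnl', 'vxvvq', 'eq', 'ccedg'
Number of parts: 4


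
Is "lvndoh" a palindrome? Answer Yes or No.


Input string: 'lvndoh'
Reversed: 'hodnvl'
Compare pairs: s[0]='l' vs s[5]='h' (mismatch), s[1]='v' vs s[4]='o' (mismatch), s[2]='n' vs s[3]='d' (mismatch)
Palindrome: No


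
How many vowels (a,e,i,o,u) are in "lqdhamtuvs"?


Input string: 'lqdhamtuvs'
Operation: count vowels (a, e, i, o, u)
Scan: s[0]='l', s[1]='q', s[2]='d', s[3]='h', s[4]='a' (vowel), s[5]='m', s[6]='t', s[7]='u' (vowel), s[8]='v', s[9]='s'
Vowels found: 2
Result: 2


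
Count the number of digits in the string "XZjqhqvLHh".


Input string: 'XZjqhqvLHh'
Operation: count digit characters (0-9)
Scan: 'X', 'Z', 'j', 'q', 'h', 'q', 'v', 'L', 'H', 'h'
Digits found: 0
Result: 0


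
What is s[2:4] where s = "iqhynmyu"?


Input string: 'iqhynmyu'
Operation: slice [2:4]
Extract characters: s[2]='h', s[3]='y'
Result: hy


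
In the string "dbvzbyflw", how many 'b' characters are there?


Input string: 'dbvzbyflw'
Target character: 'b'
Scan each position: s[1]='b', s[4]='b'
Matches found at indices: 1, 4
Total: 2


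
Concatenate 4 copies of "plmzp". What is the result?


Input string: 'plmzp'
Operation: repeat 4 times
Concatenation: 'plmzp' + 'plmzp' + 'plmzp' + 'plmzp'
Result: plmzpplmzpplmzpplmzp


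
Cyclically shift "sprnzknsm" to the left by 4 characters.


Input: 'sprnzknsm', shift = 4
Operation: split at index 4 and swap parts
Front part s[0:4] = 'sprn'
Back part s[4:] = 'zknsm'
Rotated = back + front = 'zknsm' + 'sprn'
Result: zknsmsprn


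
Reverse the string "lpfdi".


Input string: 'lpfdi'
Operation: reverse character order
Original order: 'l' -> 'p' -> 'f' -> 'd' -> 'i'
Reversed order: 'i' -> 'd' -> 'f' -> 'p' -> 'l'
Result: idfpl


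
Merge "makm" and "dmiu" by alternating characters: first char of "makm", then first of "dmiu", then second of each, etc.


String 1: 'makm'
String 2: 'dmiu'
Operation: alternate characters
Pairs: 'm'+'d', 'a'+'m', 'k'+'i', 'm'+'u'
Result: mdamkimu


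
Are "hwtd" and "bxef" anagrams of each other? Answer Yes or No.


String 1: 'hwtd' -> sorted: 'dhtw'
String 2: 'bxef' -> sorted: 'befx'
Compare sorted forms: 'dhtw' != 'befx'
Anagram: No


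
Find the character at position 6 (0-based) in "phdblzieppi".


Input string: 'phdblzieppi'
Operation: get character at index 6
Index mapping: s[0]='p', s[1]='h', s[2]='d', s[3]='b', s[4]='l', s[5]='z', s[6]='i'
Result: 'i'


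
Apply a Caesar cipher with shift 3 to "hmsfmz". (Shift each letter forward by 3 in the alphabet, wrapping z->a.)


Input: 'hmsfmz', shift = 3
Operation: for each letter, (position + 3) mod 26
Mapping: 'h'(7+3=10)->'k', 'm'(12+3=15)->'p', 's'(18+3=21)->'v', 'f'(5+3=8)->'i', 'm'(12+3=15)->'p', 'z'(25+3=28, 28 mod 26=2)->'c'
Result: kpvipc


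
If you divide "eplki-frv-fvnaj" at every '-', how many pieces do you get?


Input string: 'eplki-frv-fvnaj'
Delimiter: '-'
Split result: 'eplki', 'frv', 'fvnaj'
Number of parts: 3


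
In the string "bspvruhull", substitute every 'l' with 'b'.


Input string: 'bspvruhull'
Operation: replace 'l' with 'b'
Positions of 'l': 8, 9
After replacement: bspvruhubb


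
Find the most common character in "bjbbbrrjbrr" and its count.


Input: 'bjbbbrrjbrr'
Operation: tally each character
Counts: 'b':5, 'j':2, 'r':4
Maximum: 'b' appears 5 times


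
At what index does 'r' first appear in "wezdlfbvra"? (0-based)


Input string: 'wezdlfbvra'
Target: 'r'
Scanning left to right: s[0]='w', s[1]='e', s[2]='z', s[3]='d', s[4]='l', s[5]='f', s[6]='b', s[7]='v', s[8]='r'
First match at index: 8


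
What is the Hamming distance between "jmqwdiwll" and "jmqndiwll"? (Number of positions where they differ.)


String 1: 'jmqwdiwll'
String 2: 'jmqndiwll'
Compare each position: pos 0: 'j'=='j', pos 1: 'm'=='m', pos 2: 'q'=='q', pos 3: 'w'!='n', pos 4: 'd'=='d', pos 5: 'i'=='i', pos 6: 'w'=='w', pos 7: 'l'=='l', pos 8: 'l'=='l'
Differing positions: 1
Hamming distance: 1


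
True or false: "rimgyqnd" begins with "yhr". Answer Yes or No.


Input string: 'rimgyqnd'
Prefix to check: 'yhr'
First 3 characters of input: 'rim'
Match: False
Result: No


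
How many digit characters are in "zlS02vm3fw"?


Input string: 'zlS02vm3fw'
Operation: count digit characters (0-9)
Scan: 'z', 'l', 'S', '0'(digit), '2'(digit), 'v', 'm', '3'(digit), 'f', 'w'
Digits found: 3
Result: 3


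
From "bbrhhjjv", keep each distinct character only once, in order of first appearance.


Input: 'bbrhhjjv'
Operation: keep first occurrence of each character
Scan: s[0]='b' new -> keep; s[1]='b' seen -> skip; s[2]='r' new -> keep; s[3]='h' new -> keep; s[4]='h' seen -> skip; s[5]='j' new -> keep; s[6]='j' seen -> skip; s[7]='v' new -> keep
Result: brhjv


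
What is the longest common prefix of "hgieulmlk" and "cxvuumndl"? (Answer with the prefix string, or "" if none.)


String 1: 'hgieulmlk'
String 2: 'cxvuumndl'
Compare position by position:
pos 0: 'h' vs 'c' differ -> stop
Longest common prefix: "" (length 0)


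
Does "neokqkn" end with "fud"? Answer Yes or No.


Input string: 'neokqkn'
Suffix to check: 'fud'
Last 3 characters of input: 'qkn'
Match: False
Result: No


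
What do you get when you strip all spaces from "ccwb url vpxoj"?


Input string: 'ccwb url vpxoj'
Operation: remove all spaces
Words: 'ccwb', 'url', 'vpxoj'
Join without spaces: ccwburlvpxoj


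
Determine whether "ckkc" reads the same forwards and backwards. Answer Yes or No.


Input string: 'ckkc'
Reversed: 'ckkc'
Compare pairs: s[0]='c' vs s[3]='c' (match), s[1]='k' vs s[2]='k' (match)
Palindrome: Yes


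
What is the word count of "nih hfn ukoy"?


Input string: 'nih hfn ukoy'
Operation: split by spaces
Words found: 'nih', 'hfn', 'ukoy'
Word count: 3


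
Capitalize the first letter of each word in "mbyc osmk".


Input string: 'mbyc osmk'
Operation: capitalize first letter of each word
Word transformations: 'mbyc'->'Mbyc', 'osmk'->'Osmk'
Result: Mbyc Osmk


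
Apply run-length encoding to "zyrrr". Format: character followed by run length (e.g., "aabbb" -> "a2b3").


Input: 'zyrrr'
Operation: identify consecutive runs
Runs: 'z' -> z1, 'y' -> y1, 'rrr' -> r3
Encoded: z1y1r3


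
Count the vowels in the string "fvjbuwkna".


Input string: 'fvjbuwkna'
Operation: count vowels (a, e, i, o, u)
Scan: s[0]='f', s[1]='v', s[2]='j', s[3]='b', s[4]='u' (vowel), s[5]='w', s[6]='k', s[7]='n', s[8]='a' (vowel)
Vowels found: 2
Result: 2


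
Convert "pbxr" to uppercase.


Input string: 'pbxr'
Operation: convert each letter to uppercase
Mapping: 'p'->'P', 'b'->'B', 'x'->'X', 'r'->'R'
Result: PBXR


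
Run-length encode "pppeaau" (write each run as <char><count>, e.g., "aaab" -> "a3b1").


Input: 'pppeaau'
Operation: identify consecutive runs
Runs: 'ppp' -> p3, 'e' -> e1, 'aa' -> a2, 'u' -> u1
Encoded: p3e1a2u1


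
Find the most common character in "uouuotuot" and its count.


Input: 'uouuotuot'
Operation: tally each character
Counts: 'o':3, 't':2, 'u':4
Maximum: 'u' appears 4 times


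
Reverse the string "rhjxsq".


Input string: 'rhjxsq'
Operation: reverse character order
Original order: 'r' -> 'h' -> 'j' -> 'x' -> 's' -> 'q'
Reversed order: 'q' -> 's' -> 'x' -> 'j' -> 'h' -> 'r'
Result: qsxjhr


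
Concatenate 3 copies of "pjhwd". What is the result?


Input string: 'pjhwd'
Operation: repeat 3 times
Concatenation: 'pjhwd' + 'pjhwd' + 'pjhwd'
Result: pjhwdpjhwdpjhwd


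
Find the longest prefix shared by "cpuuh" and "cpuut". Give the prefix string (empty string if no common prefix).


String 1: 'cpuuh'
String 2: 'cpuut'
Compare position by position:
pos 0: 'c' vs 'c' match
pos 1: 'p' vs 'p' match
pos 2: 'u' vs 'u' match
pos 3: 'u' vs 'u' match
pos 4: 'h' vs 't' differ -> stop
Longest common prefix: "cpuu" (length 4)


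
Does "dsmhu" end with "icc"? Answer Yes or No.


Input string: 'dsmhu'
Suffix to check: 'icc'
Last 3 characters of input: 'mhu'
Match: False
Result: No


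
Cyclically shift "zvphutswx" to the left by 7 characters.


Input: 'zvphutswx', shift = 7
Operation: split at index 7 and swap parts
Front part s[0:7] = 'zvphuts'
Back part s[7:] = 'wx'
Rotated = back + front = 'wx' + 'zvphuts'
Result: wxzvphuts


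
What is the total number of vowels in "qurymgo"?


Input string: 'qurymgo'
Operation: count vowels (a, e, i, o, u)
Scan: s[0]='q', s[1]='u' (vowel), s[2]='r', s[3]='y', s[4]='m', s[5]='g', s[6]='o' (vowel)
Vowels found: 2
Result: 2


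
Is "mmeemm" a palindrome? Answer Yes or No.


Input string: 'mmeemm'
Reversed: 'mmeemm'
Compare pairs: s[0]='m' vs s[5]='m' (match), s[1]='m' vs s[4]='m' (match), s[2]='e' vs s[3]='e' (match)
Palindrome: Yes


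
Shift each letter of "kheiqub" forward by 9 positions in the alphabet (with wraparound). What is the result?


Input: 'kheiqub', shift = 9
Operation: for each letter, (position + 9) mod 26
Mapping: 'k'(10+9=19)->'t', 'h'(7+9=16)->'q', 'e'(4+9=13)->'n', 'i'(8+9=17)->'r', 'q'(16+9=25)->'z', 'u'(20+9=29, 29 mod 26=3)->'d', 'b'(1+9=10)->'k'
Result: tqnrzdk


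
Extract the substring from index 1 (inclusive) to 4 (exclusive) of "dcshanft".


Input string: 'dcshanft'
Operation: slice [1:4]
Extract characters: s[1]='c', s[2]='s', s[3]='h'
Result: csh


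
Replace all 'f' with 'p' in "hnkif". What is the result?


Input string: 'hnkif'
Operation: replace 'f' with 'p'
Positions of 'f': 4
After replacement: hnkip


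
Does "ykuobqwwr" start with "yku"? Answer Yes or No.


Input string: 'ykuobqwwr'
Prefix to check: 'yku'
First 3 characters of input: 'yku'
Match: True
Result: Yes


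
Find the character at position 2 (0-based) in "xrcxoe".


Input string: 'xrcxoe'
Operation: get character at index 2
Index mapping: s[0]='x', s[1]='r', s[2]='c'
Result: 'c'


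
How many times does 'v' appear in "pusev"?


Input string: 'pusev'
Target character: 'v'
Scan each position: s[4]='v'
Matches found at indices: 4
Total: 1


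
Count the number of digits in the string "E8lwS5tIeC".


Input string: 'E8lwS5tIeC'
Operation: count digit characters (0-9)
Scan: 'E', '8'(digit), 'l', 'w', 'S', '5'(digit), 't', 'I', 'e', 'C'
Digits found: 2
Result: 2


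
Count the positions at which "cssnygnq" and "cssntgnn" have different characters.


String 1: 'cssnygnq'
String 2: 'cssntgnn'
Compare each position: pos 0: 'c'=='c', pos 1: 's'=='s', pos 2: 's'=='s', pos 3: 'n'=='n', pos 4: 'y'!='t', pos 5: 'g'=='g', pos 6: 'n'=='n', pos 7: 'q'!='n'
Differing positions: 2
Hamming distance: 2


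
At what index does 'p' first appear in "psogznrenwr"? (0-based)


Input string: 'psogznrenwr'
Target: 'p'
Scanning left to right: s[0]='p'
First match at index: 0


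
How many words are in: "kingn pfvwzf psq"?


Input string: 'kingn pfvwzf psq'
Operation: split by spaces
Words found: 'kingn', 'pfvwzf', 'psq'
Word count: 3


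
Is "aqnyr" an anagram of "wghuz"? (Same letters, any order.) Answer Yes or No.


String 1: 'wghuz' -> sorted: 'ghuwz'
String 2: 'aqnyr' -> sorted: 'anqry'
Compare sorted forms: 'ghuwz' != 'anqry'
Anagram: No


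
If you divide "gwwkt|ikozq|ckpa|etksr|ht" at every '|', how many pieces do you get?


Input string: 'gwwkt|ikozq|ckpa|etksr|ht'
Delimiter: '|'
Split result: 'gwwkt', 'ikozq', 'ckpa', 'etksr', 'ht'
Number of parts: 5


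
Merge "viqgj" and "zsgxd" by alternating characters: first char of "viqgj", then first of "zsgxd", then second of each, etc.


String 1: 'viqgj'
String 2: 'zsgxd'
Operation: alternate characters
Pairs: 'v'+'z', 'i'+'s', 'q'+'g', 'g'+'x', 'j'+'d'
Result: vzisqggxjd


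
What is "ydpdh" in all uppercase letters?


Input string: 'ydpdh'
Operation: convert each letter to uppercase
Mapping: 'y'->'Y', 'd'->'D', 'p'->'P', 'd'->'D', 'h'->'H'
Result: YDPDH


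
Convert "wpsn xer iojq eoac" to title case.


Input string: 'wpsn xer iojq eoac'
Operation: capitalize first letter of each word
Word transformations: 'wpsn'->'Wpsn', 'xer'->'Xer', 'iojq'->'Iojq', 'eoac'->'Eoac'
Result: Wpsn Xer Iojq Eoac


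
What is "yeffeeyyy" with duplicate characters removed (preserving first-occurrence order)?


Input: 'yeffeeyyy'
Operation: keep first occurrence of each character
Scan: s[0]='y' new -> keep; s[1]='e' new -> keep; s[2]='f' new -> keep; s[3]='f' seen -> skip; s[4]='e' seen -> skip; s[5]='e' seen -> skip; s[6]='y' seen -> skip; s[7]='y' seen -> skip; s[8]='y' seen -> skip
Result: yef


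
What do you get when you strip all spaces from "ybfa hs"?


Input string: 'ybfa hs'
Operation: remove all spaces
Words: 'ybfa', 'hs'
Join without spaces: ybfahs


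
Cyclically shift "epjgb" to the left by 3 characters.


Input: 'epjgb', shift = 3
Operation: split at index 3 and swap parts
Front part s[0:3] = 'epj'
Back part s[3:] = 'gb'
Rotated = back + front = 'gb' + 'epj'
Result: gbepj


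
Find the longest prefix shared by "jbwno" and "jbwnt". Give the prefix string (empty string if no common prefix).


String 1: 'jbwno'
String 2: 'jbwnt'
Compare position by position:
pos 0: 'j' vs 'j' match
pos 1: 'b' vs 'b' match
pos 2: 'w' vs 'w' match
pos 3: 'n' vs 'n' match
pos 4: 'o' vs 't' differ -> stop
Longest common prefix: "jbwn" (length 4)


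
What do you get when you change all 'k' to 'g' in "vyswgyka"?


Input string: 'vyswgyka'
Operation: replace 'k' with 'g'
Positions of 'k': 6
After replacement: vyswgyga


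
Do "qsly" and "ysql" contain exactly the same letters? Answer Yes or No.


String 1: 'qsly' -> sorted: 'lqsy'
String 2: 'ysql' -> sorted: 'lqsy'
Compare sorted forms: 'lqsy' == 'lqsy'
Anagram: Yes


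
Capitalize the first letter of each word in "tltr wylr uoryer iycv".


Input string: 'tltr wylr uoryer iycv'
Operation: capitalize first letter of each word
Word transformations: 'tltr'->'Tltr', 'wylr'->'Wylr', 'uoryer'->'Uoryer', 'iycv'->'Iycv'
Result: Tltr Wylr Uoryer Iycv


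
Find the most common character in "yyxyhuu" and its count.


Input: 'yyxyhuu'
Operation: tally each character
Counts: 'h':1, 'u':2, 'x':1, 'y':3
Maximum: 'y' appears 3 times


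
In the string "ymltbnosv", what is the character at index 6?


Input string: 'ymltbnosv'
Operation: get character at index 6
Index mapping: s[0]='y', s[1]='m', s[2]='l', s[3]='t', s[4]='b', s[5]='n', s[6]='o'
Result: 'o'


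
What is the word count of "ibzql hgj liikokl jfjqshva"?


Input string: 'ibzql hgj liikokl jfjqshva'
Operation: split by spaces
Words found: 'ibzql', 'hgj', 'liikokl', 'jfjqshva'
Word count: 4


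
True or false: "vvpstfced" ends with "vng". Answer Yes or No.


Input string: 'vvpstfced'
Suffix to check: 'vng'
Last 3 characters of input: 'ced'
Match: False
Result: No


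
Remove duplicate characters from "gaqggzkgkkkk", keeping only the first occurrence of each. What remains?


Input: 'gaqggzkgkkkk'
Operation: keep first occurrence of each character
Scan: s[0]='g' new -> keep; s[1]='a' new -> keep; s[2]='q' new -> keep; s[3]='g' seen -> skip; s[4]='g' seen -> skip; s[5]='z' new -> keep; s[6]='k' new -> keep; s[7]='g' seen -> skip; s[8]='k' seen -> skip; s[9]='k' seen -> skip; s[10]='k' seen -> skip; s[11]='k' seen -> skip
Result: gaqzk


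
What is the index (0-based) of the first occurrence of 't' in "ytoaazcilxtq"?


Input string: 'ytoaazcilxtq'
Target: 't'
Scanning left to right: s[0]='y', s[1]='t'
First match at index: 1


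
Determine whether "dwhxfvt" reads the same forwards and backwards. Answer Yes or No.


Input string: 'dwhxfvt'
Reversed: 'tvfxhwd'
Compare pairs: s[0]='d' vs s[6]='t' (mismatch), s[1]='w' vs s[5]='v' (mismatch), s[2]='h' vs s[4]='f' (mismatch)
Palindrome: No


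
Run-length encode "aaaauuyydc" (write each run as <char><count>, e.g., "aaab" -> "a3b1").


Input: 'aaaauuyydc'
Operation: identify consecutive runs
Runs: 'aaaa' -> a4, 'uu' -> u2, 'yy' -> y2, 'd' -> d1, 'c' -> c1
Encoded: a4u2y2d1c1


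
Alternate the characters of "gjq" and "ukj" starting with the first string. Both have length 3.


String 1: 'gjq'
String 2: 'ukj'
Operation: alternate characters
Pairs: 'g'+'u', 'j'+'k', 'q'+'j'
Result: gujkqj


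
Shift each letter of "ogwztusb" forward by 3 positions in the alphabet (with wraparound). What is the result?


Input: 'ogwztusb', shift = 3
Operation: for each letter, (position + 3) mod 26
Mapping: 'o'(14+3=17)->'r', 'g'(6+3=9)->'j', 'w'(22+3=25)->'z', 'z'(25+3=28, 28 mod 26=2)->'c', 't'(19+3=22)->'w', 'u'(20+3=23)->'x', 's'(18+3=21)->'v', 'b'(1+3=4)->'e'
Result: rjzcwxve


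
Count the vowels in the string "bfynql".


Input string: 'bfynql'
Operation: count vowels (a, e, i, o, u)
Scan: s[0]='b', s[1]='f', s[2]='y', s[3]='n', s[4]='q', s[5]='l'
Vowels found: 0
Result: 0


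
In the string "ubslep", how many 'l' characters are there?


Input string: 'ubslep'
Target character: 'l'
Scan each position: s[3]='l'
Matches found at indices: 3
Total: 1


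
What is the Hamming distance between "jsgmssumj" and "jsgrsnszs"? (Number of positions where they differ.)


String 1: 'jsgmssumj'
String 2: 'jsgrsnszs'
Compare each position: pos 0: 'j'=='j', pos 1: 's'=='s', pos 2: 'g'=='g', pos 3: 'm'!='r', pos 4: 's'=='s', pos 5: 's'!='n', pos 6: 'u'!='s', pos 7: 'm'!='z', pos 8: 'j'!='s'
Differing positions: 5
Hamming distance: 5


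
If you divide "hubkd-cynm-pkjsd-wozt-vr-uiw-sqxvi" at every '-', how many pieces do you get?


Input string: 'hubkd-cynm-pkjsd-wozt-vr-uiw-sqxvi'
Delimiter: '-'
Split result: 'hubkd', 'cynm', 'pkjsd', 'wozt', 'vr', 'uiw', 'sqxvi'
Number of parts: 7


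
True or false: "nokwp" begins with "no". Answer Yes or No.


Input string: 'nokwp'
Prefix to check: 'no'
First 2 characters of input: 'no'
Match: True
Result: Yes


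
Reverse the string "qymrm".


Input string: 'qymrm'
Operation: reverse character order
Original order: 'q' -> 'y' -> 'm' -> 'r' -> 'm'
Reversed order: 'm' -> 'r' -> 'm' -> 'y' -> 'q'
Result: mrmyq


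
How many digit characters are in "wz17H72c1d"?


Input string: 'wz17H72c1d'
Operation: count digit characters (0-9)
Scan: 'w', 'z', '1'(digit), '7'(digit), 'H', '7'(digit), '2'(digit), 'c', '1'(digit), 'd'
Digits found: 5
Result: 5


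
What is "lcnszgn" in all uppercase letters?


Input string: 'lcnszgn'
Operation: convert each letter to uppercase
Mapping: 'l'->'L', 'c'->'C', 'n'->'N', 's'->'S', 'z'->'Z', 'g'->'G', 'n'->'N'
Result: LCNSZGN


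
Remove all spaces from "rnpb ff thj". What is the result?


Input string: 'rnpb ff thj'
Operation: remove all spaces
Words: 'rnpb', 'ff', 'thj'
Join without spaces: rnpbffthj


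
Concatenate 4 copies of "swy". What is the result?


Input string: 'swy'
Operation: repeat 4 times
Concatenation: 'swy' + 'swy' + 'swy' + 'swy'
Result: swyswyswyswy


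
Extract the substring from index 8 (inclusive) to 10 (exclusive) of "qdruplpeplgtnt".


Input string: 'qdruplpeplgtnt'
Operation: slice [8:10]
Extract characters: s[8]='p', s[9]='l'
Result: pl


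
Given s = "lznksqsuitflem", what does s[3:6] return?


Input string: 'lznksqsuitflem'
Operation: slice [3:6]
Extract characters: s[3]='k', s[4]='s', s[5]='q'
Result: ksq


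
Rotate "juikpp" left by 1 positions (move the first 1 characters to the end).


Input: 'juikpp', shift = 1
Operation: split at index 1 and swap parts
Front part s[0:1] = 'j'
Back part s[1:] = 'uikpp'
Rotated = back + front = 'uikpp' + 'j'
Result: uikppj


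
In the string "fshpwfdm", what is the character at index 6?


Input string: 'fshpwfdm'
Operation: get character at index 6
Index mapping: s[0]='f', s[1]='s', s[2]='h', s[3]='p', s[4]='w', s[5]='f', s[6]='d'
Result: 'd'


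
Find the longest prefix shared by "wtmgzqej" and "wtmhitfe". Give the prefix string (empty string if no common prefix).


String 1: 'wtmgzqej'
String 2: 'wtmhitfe'
Compare position by position:
pos 0: 'w' vs 'w' match
pos 1: 't' vs 't' match
pos 2: 'm' vs 'm' match
pos 3: 'g' vs 'h' differ -> stop
Longest common prefix: "wtm" (length 3)


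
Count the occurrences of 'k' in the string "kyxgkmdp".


Input string: 'kyxgkmdp'
Target character: 'k'
Scan each position: s[0]='k', s[4]='k'
Matches found at indices: 0, 4
Total: 2


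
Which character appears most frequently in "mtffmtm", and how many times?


Input: 'mtffmtm'
Operation: tally each character
Counts: 'f':2, 'm':3, 't':2
Maximum: 'm' appears 3 times


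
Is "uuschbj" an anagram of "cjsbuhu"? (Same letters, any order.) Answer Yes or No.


String 1: 'cjsbuhu' -> sorted: 'bchjsuu'
String 2: 'uuschbj' -> sorted: 'bchjsuu'
Compare sorted forms: 'bchjsuu' == 'bchjsuu'
Anagram: Yes


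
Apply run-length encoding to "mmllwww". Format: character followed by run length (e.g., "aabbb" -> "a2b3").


Input: 'mmllwww'
Operation: identify consecutive runs
Runs: 'mm' -> m2, 'll' -> l2, 'www' -> w3
Encoded: m2l2w3


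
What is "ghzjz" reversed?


Input string: 'ghzjz'
Operation: reverse character order
Original order: 'g' -> 'h' -> 'z' -> 'j' -> 'z'
Reversed order: 'z' -> 'j' -> 'z' -> 'h' -> 'g'
Result: zjzhg


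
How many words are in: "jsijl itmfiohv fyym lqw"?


Input string: 'jsijl itmfiohv fyym lqw'
Operation: split by spaces
Words found: 'jsijl', 'itmfiohv', 'fyym', 'lqw'
Word count: 4


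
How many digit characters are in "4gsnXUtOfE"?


Input string: '4gsnXUtOfE'
Operation: count digit characters (0-9)
Scan: '4'(digit), 'g', 's', 'n', 'X', 'U', 't', 'O', 'f', 'E'
Digits found: 1
Result: 1


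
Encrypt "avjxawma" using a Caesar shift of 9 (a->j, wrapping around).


Input: 'avjxawma', shift = 9
Operation: for each letter, (position + 9) mod 26
Mapping: 'a'(0+9=9)->'j', 'v'(21+9=30, 30 mod 26=4)->'e', 'j'(9+9=18)->'s', 'x'(23+9=32, 32 mod 26=6)->'g', 'a'(0+9=9)->'j', 'w'(22+9=31, 31 mod 26=5)->'f', 'm'(12+9=21)->'v', 'a'(0+9=9)->'j'
Result: jesgjfvj


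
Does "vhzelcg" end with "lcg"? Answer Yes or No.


Input string: 'vhzelcg'
Suffix to check: 'lcg'
Last 3 characters of input: 'lcg'
Match: True
Result: Yes


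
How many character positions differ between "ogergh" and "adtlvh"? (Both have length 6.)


String 1: 'ogergh'
String 2: 'adtlvh'
Compare each position: pos 0: 'o'!='a', pos 1: 'g'!='d', pos 2: 'e'!='t', pos 3: 'r'!='l', pos 4: 'g'!='v', pos 5: 'h'=='h'
Differing positions: 5
Hamming distance: 5


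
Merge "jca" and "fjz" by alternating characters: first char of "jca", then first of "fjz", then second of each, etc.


String 1: 'jca'
String 2: 'fjz'
Operation: alternate characters
Pairs: 'j'+'f', 'c'+'j', 'a'+'z'
Result: jfcjaz


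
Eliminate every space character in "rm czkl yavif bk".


Input string: 'rm czkl yavif bk'
Operation: remove all spaces
Words: 'rm', 'czkl', 'yavif', 'bk'
Join without spaces: rmczklyavifbk


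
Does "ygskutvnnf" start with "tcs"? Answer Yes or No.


Input string: 'ygskutvnnf'
Prefix to check: 'tcs'
First 3 characters of input: 'ygs'
Match: False
Result: No


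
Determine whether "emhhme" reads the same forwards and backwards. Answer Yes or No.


Input string: 'emhhme'
Reversed: 'emhhme'
Compare pairs: s[0]='e' vs s[5]='e' (match), s[1]='m' vs s[4]='m' (match), s[2]='h' vs s[3]='h' (match)
Palindrome: Yes


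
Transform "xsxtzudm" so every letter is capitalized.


Input string: 'xsxtzudm'
Operation: convert each letter to uppercase
Mapping: 'x'->'X', 's'->'S', 'x'->'X', 't'->'T', 'z'->'Z', 'u'->'U', 'd'->'D', 'm'->'M'
Result: XSXTZUDM


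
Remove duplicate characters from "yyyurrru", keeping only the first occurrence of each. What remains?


Input: 'yyyurrru'
Operation: keep first occurrence of each character
Scan: s[0]='y' new -> keep; s[1]='y' seen -> skip; s[2]='y' seen -> skip; s[3]='u' new -> keep; s[4]='r' new -> keep; s[5]='r' seen -> skip; s[6]='r' seen -> skip; s[7]='u' seen -> skip
Result: yur


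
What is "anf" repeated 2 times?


Input string: 'anf'
Operation: repeat 2 times
Concatenation: 'anf' + 'anf'
Result: anfanf


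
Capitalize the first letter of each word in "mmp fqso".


Input string: 'mmp fqso'
Operation: capitalize first letter of each word
Word transformations: 'mmp'->'Mmp', 'fqso'->'Fqso'
Result: Mmp Fqso


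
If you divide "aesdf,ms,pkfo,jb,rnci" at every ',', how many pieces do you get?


Input string: 'aesdf,ms,pkfo,jb,rnci'
Delimiter: ','
Split result: 'aesdf', 'ms', 'pkfo', 'jb', 'rnci'
Number of parts: 5


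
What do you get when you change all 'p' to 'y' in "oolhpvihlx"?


Input string: 'oolhpvihlx'
Operation: replace 'p' with 'y'
Positions of 'p': 4
After replacement: oolhyvihlx


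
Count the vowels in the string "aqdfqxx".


Input string: 'aqdfqxx'
Operation: count vowels (a, e, i, o, u)
Scan: s[0]='a' (vowel), s[1]='q', s[2]='d', s[3]='f', s[4]='q', s[5]='x', s[6]='x'
Vowels found: 1
Result: 1


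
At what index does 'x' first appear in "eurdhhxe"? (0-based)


Input string: 'eurdhhxe'
Target: 'x'
Scanning left to right: s[0]='e', s[1]='u', s[2]='r', s[3]='d', s[4]='h', s[5]='h', s[6]='x'
First match at index: 6


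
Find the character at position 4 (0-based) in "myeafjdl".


Input string: 'myeafjdl'
Operation: get character at index 4
Index mapping: s[0]='m', s[1]='y', s[2]='e', s[3]='a', s[4]='f'
Result: 'f'


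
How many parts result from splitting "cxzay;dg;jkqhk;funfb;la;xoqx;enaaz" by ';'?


Input string: 'cxzay;dg;jkqhk;funfb;la;xoqx;enaaz'
Delimiter: ';'
Split result: 'cxzay', 'dg', 'jkqhk', 'funfb', 'la', 'xoqx', 'enaaz'
Number of parts: 7


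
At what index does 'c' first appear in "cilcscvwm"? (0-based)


Input string: 'cilcscvwm'
Target: 'c'
Scanning left to right: s[0]='c'
First match at index: 0
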